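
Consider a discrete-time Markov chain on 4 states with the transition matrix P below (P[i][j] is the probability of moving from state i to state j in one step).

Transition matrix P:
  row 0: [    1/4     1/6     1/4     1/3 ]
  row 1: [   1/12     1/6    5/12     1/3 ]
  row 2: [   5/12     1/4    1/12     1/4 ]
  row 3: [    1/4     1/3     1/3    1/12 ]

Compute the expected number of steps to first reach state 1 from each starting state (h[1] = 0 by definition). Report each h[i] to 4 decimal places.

h = [4.3882, 0.0000, 4.1179, 3.7851]

First-step conditioning: h[1] = 0; for i ≠ 1, h[i] = 1 + Σ_k P[i][k]·h[k].
  h[0] = 1 + 1/4·h[0] + 1/4·h[2] + 1/3·h[3]
  h[2] = 1 + 5/12·h[0] + 1/12·h[2] + 1/4·h[3]
  h[3] = 1 + 1/4·h[0] + 1/3·h[2] + 1/12·h[3]
Solving the 3×3 linear system over states ≠ 1 gives exactly h = [2532/577, 0, 2376/577, 2184/577] (h[1] = 0 is the target).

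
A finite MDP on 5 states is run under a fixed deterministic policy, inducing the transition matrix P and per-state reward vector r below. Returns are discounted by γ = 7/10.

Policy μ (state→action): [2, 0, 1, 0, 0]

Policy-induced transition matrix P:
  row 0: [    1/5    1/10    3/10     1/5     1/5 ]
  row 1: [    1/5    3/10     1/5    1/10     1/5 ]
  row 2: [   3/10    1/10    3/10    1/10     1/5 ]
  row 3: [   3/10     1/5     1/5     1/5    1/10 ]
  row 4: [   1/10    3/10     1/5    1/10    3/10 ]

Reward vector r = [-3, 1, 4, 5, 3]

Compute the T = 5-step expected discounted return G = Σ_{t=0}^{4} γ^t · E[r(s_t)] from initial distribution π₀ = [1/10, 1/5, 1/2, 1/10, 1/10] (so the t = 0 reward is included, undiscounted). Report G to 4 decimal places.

t=0: π = [0.1000, 0.2000, 0.5000, 0.1000, 0.1000], E[r] = 2.7000, γ^t·E[r] = 2.700000, running G = 2.700000
t=1: π = [0.2500, 0.1700, 0.2600, 0.1200, 0.2000], E[r] = 1.6600, γ^t·E[r] = 1.162000, running G = 3.862000
t=2: π = [0.2180, 0.1860, 0.2510, 0.1370, 0.2080], E[r] = 1.8450, γ^t·E[r] = 0.904050, running G = 4.766050
t=3: π = [0.2180, 0.1925, 0.2469, 0.1355, 0.2071], E[r] = 1.8249, γ^t·E[r] = 0.625941, running G = 5.391991
t=4: π = [0.2175, 0.1935, 0.2465, 0.1354, 0.2072], E[r] = 1.8251, γ^t·E[r] = 0.438199, running G = 5.830190

G = 5.8302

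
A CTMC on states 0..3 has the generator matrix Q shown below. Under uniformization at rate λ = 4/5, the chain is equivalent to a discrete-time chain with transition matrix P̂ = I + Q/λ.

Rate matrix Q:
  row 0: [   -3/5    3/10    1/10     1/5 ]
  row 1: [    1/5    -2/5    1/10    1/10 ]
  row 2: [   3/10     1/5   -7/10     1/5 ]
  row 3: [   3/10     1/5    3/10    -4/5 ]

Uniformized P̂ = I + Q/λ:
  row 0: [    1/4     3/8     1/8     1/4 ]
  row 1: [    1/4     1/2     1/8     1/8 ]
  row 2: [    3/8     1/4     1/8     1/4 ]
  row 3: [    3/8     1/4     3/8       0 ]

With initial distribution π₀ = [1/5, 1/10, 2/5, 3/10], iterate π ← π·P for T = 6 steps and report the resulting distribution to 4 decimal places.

t=0: π = [0.2000, 0.1000, 0.4000, 0.3000]
t=1: π = [0.3375, 0.3000, 0.2000, 0.1625]
t=2: π = [0.2953, 0.3672, 0.1656, 0.1719]
t=3: π = [0.2922, 0.3787, 0.1680, 0.1611]
t=4: π = [0.2911, 0.3812, 0.1653, 0.1624]
t=5: π = [0.2910, 0.3817, 0.1656, 0.1618]
t=6: π = [0.2909, 0.3818, 0.1654, 0.1618]

π = [0.2909, 0.3818, 0.1654, 0.1618]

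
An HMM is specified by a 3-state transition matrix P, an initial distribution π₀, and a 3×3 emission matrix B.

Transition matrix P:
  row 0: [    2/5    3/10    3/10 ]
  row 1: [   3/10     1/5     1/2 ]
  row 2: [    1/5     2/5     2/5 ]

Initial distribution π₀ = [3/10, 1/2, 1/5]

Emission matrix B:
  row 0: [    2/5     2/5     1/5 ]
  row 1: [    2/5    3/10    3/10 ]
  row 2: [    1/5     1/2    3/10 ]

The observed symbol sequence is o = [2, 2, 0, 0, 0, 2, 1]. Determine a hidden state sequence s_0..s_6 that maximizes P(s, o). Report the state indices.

t=0: δ = [6.000e-02, 1.500e-01, 6.000e-02]  (obs o_0=2)
t=1: δ = [9.000e-03, 9.000e-03, 2.250e-02]  ψ = [1, 1, 1]  (obs o_1=2)
t=2: δ = [1.800e-03, 3.600e-03, 1.800e-03]  ψ = [2, 2, 2]  (obs o_2=0)
t=3: δ = [4.320e-04, 2.880e-04, 3.600e-04]  ψ = [1, 1, 1]  (obs o_3=0)
t=4: δ = [6.912e-05, 5.760e-05, 2.880e-05]  ψ = [0, 2, 1]  (obs o_4=0)
t=5: δ = [5.530e-06, 6.221e-06, 8.640e-06]  ψ = [0, 0, 1]  (obs o_5=2)
t=6: δ = [8.847e-07, 1.037e-06, 1.728e-06]  ψ = [0, 2, 2]  (obs o_6=1)
backtrack: best end state = 2; path = [1, 2, 1, 2, 1, 2, 2]

path = [1, 2, 1, 2, 1, 2, 2]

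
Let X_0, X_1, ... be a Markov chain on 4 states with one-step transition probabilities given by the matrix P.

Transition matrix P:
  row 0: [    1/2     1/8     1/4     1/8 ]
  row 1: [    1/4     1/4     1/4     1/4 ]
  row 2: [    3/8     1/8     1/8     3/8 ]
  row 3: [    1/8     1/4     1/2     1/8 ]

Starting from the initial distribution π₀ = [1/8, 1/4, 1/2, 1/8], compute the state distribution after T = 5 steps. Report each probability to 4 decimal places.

t=0: π = [0.1250, 0.2500, 0.5000, 0.1250]
t=1: π = [0.3281, 0.1719, 0.2188, 0.2813]
t=2: π = [0.3242, 0.1816, 0.2930, 0.2012]
t=3: π = [0.3425, 0.1729, 0.2637, 0.2209]
t=4: π = [0.3410, 0.1742, 0.2723, 0.2125]
t=5: π = [0.3427, 0.1733, 0.2691, 0.2148]

π = [0.3427, 0.1733, 0.2691, 0.2148]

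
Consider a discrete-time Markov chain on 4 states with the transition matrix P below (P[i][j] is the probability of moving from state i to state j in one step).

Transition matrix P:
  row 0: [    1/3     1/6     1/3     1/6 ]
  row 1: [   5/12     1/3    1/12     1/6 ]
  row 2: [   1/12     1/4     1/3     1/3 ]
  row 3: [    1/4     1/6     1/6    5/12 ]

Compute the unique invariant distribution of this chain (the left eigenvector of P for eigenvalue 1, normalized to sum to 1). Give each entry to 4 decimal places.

π = [0.2711, 0.2232, 0.2319, 0.2738]

Balance equations π_j = Σ_i π_i·P[i][j]:
  π_0 = 1/3·π_0 + 5/12·π_1 + 1/12·π_2 + 1/4·π_3
  π_1 = 1/6·π_0 + 1/3·π_1 + 1/4·π_2 + 1/6·π_3
  π_2 = 1/3·π_0 + 1/12·π_1 + 1/3·π_2 + 1/6·π_3
  normalize: π_0 + π_1 + π_2 + π_3 = 1
Solving the linear system gives exactly π = [311/1147, 256/1147, 266/1147, 314/1147].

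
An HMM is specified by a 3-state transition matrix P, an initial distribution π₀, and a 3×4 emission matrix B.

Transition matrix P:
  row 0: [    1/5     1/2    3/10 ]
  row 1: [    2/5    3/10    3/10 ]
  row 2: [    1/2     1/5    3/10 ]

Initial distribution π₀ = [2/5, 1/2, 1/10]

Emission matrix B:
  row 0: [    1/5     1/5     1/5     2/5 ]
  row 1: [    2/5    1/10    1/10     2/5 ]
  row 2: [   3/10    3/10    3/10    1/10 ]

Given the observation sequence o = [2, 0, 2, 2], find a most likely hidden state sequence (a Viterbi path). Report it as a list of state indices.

t=0: δ = [8.000e-02, 5.000e-02, 3.000e-02]  (obs o_0=2)
t=1: δ = [4.000e-03, 1.600e-02, 7.200e-03]  ψ = [1, 0, 0]  (obs o_1=0)
t=2: δ = [1.280e-03, 4.800e-04, 1.440e-03]  ψ = [1, 1, 1]  (obs o_2=2)
t=3: δ = [1.440e-04, 6.400e-05, 1.296e-04]  ψ = [2, 0, 2]  (obs o_3=2)
backtrack: best end state = 0; path = [0, 1, 2, 0]

path = [0, 1, 2, 0]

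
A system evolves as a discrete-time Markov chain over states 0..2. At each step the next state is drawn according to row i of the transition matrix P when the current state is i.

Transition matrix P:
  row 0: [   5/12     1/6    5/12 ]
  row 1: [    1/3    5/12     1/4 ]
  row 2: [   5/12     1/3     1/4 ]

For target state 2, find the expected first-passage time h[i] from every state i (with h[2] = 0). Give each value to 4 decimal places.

h = [2.6341, 3.2195, 0.0000]

First-step conditioning: h[2] = 0; for i ≠ 2, h[i] = 1 + Σ_k P[i][k]·h[k].
  h[0] = 1 + 5/12·h[0] + 1/6·h[1]
  h[1] = 1 + 1/3·h[0] + 5/12·h[1]
Solving the 2×2 linear system over states ≠ 2 gives exactly h = [108/41, 132/41, 0] (h[2] = 0 is the target).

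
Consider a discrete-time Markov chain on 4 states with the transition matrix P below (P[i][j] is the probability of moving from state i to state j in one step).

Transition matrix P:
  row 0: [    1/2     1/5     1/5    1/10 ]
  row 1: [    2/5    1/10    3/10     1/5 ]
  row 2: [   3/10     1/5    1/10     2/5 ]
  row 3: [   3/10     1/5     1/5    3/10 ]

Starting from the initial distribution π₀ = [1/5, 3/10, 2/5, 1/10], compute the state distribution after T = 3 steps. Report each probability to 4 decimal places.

t=0: π = [0.2000, 0.3000, 0.4000, 0.1000]
t=1: π = [0.3700, 0.1700, 0.1900, 0.2700]
t=2: π = [0.3910, 0.1830, 0.1980, 0.2280]
t=3: π = [0.3965, 0.1817, 0.1985, 0.2233]

π = [0.3965, 0.1817, 0.1985, 0.2233]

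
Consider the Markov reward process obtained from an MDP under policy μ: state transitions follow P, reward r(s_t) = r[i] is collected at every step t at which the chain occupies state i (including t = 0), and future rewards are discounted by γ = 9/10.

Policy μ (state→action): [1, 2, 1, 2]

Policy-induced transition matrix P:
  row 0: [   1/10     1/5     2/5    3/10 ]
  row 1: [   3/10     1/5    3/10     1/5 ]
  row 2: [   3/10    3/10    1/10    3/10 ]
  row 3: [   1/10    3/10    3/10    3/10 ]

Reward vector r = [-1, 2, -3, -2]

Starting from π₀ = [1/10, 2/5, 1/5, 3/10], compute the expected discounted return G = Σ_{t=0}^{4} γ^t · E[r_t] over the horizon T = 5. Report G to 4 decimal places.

G = -3.7457

t=0: π = [0.1000, 0.4000, 0.2000, 0.3000], E[r] = -0.5000, γ^t·E[r] = -0.500000, running G = -0.500000
t=1: π = [0.2200, 0.2500, 0.2700, 0.2600], E[r] = -1.0500, γ^t·E[r] = -0.945000, running G = -1.445000
t=2: π = [0.2040, 0.2530, 0.2680, 0.2750], E[r] = -1.0520, γ^t·E[r] = -0.852120, running G = -2.297120
t=3: π = [0.2042, 0.2543, 0.2668, 0.2747], E[r] = -1.0454, γ^t·E[r] = -0.762097, running G = -3.059217
t=4: π = [0.2042, 0.2542, 0.2671, 0.2746], E[r] = -1.0462, γ^t·E[r] = -0.686438, running G = -3.745655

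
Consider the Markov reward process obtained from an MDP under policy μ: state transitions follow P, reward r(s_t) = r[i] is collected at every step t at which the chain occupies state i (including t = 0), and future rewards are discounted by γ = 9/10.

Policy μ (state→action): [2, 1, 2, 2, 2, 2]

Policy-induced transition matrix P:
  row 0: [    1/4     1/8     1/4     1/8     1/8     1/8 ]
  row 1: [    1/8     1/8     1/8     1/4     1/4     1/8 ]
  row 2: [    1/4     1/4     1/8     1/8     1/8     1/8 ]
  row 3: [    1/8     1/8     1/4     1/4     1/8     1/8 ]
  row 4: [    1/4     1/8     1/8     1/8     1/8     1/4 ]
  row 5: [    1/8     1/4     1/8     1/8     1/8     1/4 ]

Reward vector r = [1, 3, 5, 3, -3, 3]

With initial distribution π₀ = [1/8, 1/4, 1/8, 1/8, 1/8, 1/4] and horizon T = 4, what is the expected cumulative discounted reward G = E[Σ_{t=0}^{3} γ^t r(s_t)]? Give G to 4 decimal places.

t=0: π = [0.1250, 0.2500, 0.1250, 0.1250, 0.1250, 0.2500], E[r] = 2.2500, γ^t·E[r] = 2.250000, running G = 2.250000
t=1: π = [0.1719, 0.1719, 0.1563, 0.1719, 0.1563, 0.1719], E[r] = 2.0313, γ^t·E[r] = 1.828125, running G = 4.078125
t=2: π = [0.1855, 0.1660, 0.1680, 0.1680, 0.1465, 0.1660], E[r] = 2.0859, γ^t·E[r] = 1.689609, running G = 5.767734
t=3: π = [0.1875, 0.1667, 0.1692, 0.1667, 0.1458, 0.1641], E[r] = 2.0889, γ^t·E[r] = 1.522784, running G = 7.290519

G = 7.2905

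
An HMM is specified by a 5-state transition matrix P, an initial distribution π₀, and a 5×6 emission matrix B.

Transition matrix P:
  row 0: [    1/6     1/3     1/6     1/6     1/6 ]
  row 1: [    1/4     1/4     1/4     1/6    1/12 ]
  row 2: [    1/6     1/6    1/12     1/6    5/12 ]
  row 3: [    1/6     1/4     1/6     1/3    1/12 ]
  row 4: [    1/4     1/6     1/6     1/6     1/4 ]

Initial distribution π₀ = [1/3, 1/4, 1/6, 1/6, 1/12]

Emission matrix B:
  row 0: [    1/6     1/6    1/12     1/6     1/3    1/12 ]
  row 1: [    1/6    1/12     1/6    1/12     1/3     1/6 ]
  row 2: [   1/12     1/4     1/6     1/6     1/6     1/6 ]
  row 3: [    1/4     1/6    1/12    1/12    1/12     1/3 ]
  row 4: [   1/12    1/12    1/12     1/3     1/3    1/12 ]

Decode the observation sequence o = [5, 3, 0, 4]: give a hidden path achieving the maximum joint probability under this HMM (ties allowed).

t=0: δ = [2.778e-02, 4.167e-02, 2.778e-02, 5.556e-02, 6.944e-03]  (obs o_0=5)
t=1: δ = [1.736e-03, 1.157e-03, 1.736e-03, 1.543e-03, 3.858e-03]  ψ = [1, 3, 1, 3, 2]  (obs o_1=3)
t=2: δ = [1.608e-04, 1.072e-04, 5.358e-05, 1.608e-04, 8.038e-05]  ψ = [4, 4, 4, 4, 4]  (obs o_2=0)
t=3: δ = [8.931e-06, 1.786e-05, 4.465e-06, 4.465e-06, 8.931e-06]  ψ = [0, 0, 0, 3, 0]  (obs o_3=4)
backtrack: best end state = 1; path = [2, 4, 0, 1]

path = [2, 4, 0, 1]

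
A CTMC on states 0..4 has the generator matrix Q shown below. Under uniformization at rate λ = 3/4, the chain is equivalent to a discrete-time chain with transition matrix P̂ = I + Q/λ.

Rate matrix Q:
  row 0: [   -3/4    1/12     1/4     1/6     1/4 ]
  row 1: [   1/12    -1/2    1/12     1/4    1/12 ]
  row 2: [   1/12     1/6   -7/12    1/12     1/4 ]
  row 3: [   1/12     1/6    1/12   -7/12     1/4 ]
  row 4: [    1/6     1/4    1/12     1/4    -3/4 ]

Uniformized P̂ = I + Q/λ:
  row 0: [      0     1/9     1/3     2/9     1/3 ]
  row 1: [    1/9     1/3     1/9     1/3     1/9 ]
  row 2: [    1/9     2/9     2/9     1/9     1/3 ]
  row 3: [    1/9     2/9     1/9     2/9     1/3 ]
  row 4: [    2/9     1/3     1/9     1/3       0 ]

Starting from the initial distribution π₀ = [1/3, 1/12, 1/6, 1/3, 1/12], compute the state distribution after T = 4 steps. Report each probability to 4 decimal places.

t=0: π = [0.3333, 0.0833, 0.1667, 0.3333, 0.0833]
t=1: π = [0.0833, 0.2037, 0.2037, 0.2222, 0.2870]
t=2: π = [0.1337, 0.2675, 0.1523, 0.2541, 0.1924]
t=3: π = [0.1176, 0.2585, 0.1578, 0.2564, 0.2098]
t=4: π = [0.1213, 0.2612, 0.1548, 0.2567, 0.2060]

π = [0.1213, 0.2612, 0.1548, 0.2567, 0.2060]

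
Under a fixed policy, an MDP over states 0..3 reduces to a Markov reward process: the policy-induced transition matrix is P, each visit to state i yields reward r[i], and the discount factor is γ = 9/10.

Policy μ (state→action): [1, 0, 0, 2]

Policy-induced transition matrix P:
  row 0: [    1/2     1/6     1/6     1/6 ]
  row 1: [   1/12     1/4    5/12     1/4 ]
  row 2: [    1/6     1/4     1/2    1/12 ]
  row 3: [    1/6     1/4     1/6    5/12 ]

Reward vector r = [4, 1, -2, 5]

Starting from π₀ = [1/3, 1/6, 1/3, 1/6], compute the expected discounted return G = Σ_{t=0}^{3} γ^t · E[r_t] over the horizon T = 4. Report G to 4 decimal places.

G = 5.4808

t=0: π = [0.3333, 0.1667, 0.3333, 0.1667], E[r] = 1.6667, γ^t·E[r] = 1.666667, running G = 1.666667
t=1: π = [0.2639, 0.2222, 0.3194, 0.1944], E[r] = 1.6111, γ^t·E[r] = 1.450000, running G = 3.116667
t=2: π = [0.2361, 0.2280, 0.3287, 0.2072], E[r] = 1.5509, γ^t·E[r] = 1.256250, running G = 4.372917
t=3: π = [0.2264, 0.2303, 0.3332, 0.2101], E[r] = 1.5197, γ^t·E[r] = 1.107844, running G = 5.480760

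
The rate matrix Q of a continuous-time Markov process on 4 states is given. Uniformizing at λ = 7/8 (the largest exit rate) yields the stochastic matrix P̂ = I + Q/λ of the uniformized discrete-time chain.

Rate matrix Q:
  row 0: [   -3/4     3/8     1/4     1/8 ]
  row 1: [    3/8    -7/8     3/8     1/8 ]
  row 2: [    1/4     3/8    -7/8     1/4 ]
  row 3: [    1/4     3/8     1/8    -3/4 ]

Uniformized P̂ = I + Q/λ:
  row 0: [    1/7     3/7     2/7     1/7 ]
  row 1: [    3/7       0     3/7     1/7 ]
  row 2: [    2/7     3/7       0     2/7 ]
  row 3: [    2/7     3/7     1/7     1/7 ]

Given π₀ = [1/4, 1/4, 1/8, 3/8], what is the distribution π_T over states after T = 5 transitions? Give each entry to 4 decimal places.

t=0: π = [0.2500, 0.2500, 0.1250, 0.3750]
t=1: π = [0.2857, 0.3214, 0.2321, 0.1607]
t=2: π = [0.2908, 0.2908, 0.2423, 0.1760]
t=3: π = [0.2857, 0.3039, 0.2329, 0.1775]
t=4: π = [0.2883, 0.2983, 0.2372, 0.1761]
t=5: π = [0.2871, 0.3007, 0.2354, 0.1767]

π = [0.2871, 0.3007, 0.2354, 0.1767]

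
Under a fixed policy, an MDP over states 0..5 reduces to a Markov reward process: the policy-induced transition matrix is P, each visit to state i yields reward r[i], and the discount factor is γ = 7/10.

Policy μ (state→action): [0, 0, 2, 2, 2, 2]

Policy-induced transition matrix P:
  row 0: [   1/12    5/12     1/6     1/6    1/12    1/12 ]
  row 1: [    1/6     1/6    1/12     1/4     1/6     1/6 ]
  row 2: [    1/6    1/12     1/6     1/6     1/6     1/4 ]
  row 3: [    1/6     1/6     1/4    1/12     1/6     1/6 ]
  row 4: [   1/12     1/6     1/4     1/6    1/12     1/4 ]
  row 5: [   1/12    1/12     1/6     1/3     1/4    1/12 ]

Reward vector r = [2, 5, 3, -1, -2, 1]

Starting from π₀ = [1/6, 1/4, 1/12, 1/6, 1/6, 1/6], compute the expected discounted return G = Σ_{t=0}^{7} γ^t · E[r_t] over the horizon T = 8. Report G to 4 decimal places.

t=0: π = [0.1667, 0.2500, 0.0833, 0.1667, 0.1667, 0.1667], E[r] = 1.5000, γ^t·E[r] = 1.500000, running G = 1.500000
t=1: π = [0.1250, 0.1875, 0.1736, 0.2014, 0.1528, 0.1597], E[r] = 1.3611, γ^t·E[r] = 0.952778, running G = 2.452778
t=2: π = [0.1302, 0.1701, 0.1806, 0.1921, 0.1568, 0.1701], E[r] = 1.3171, γ^t·E[r] = 0.645394, running G = 3.098171
t=3: π = [0.1286, 0.1700, 0.1816, 0.1932, 0.1569, 0.1698], E[r] = 1.3145, γ^t·E[r] = 0.450882, running G = 3.549054
t=4: π = [0.1287, 0.1695, 0.1817, 0.1930, 0.1570, 0.1700], E[r] = 1.3131, γ^t·E[r] = 0.315274, running G = 3.864328
t=5: π = [0.1287, 0.1695, 0.1817, 0.1930, 0.1570, 0.1700], E[r] = 1.3131, γ^t·E[r] = 0.220695, running G = 4.085023
t=6: π = [0.1287, 0.1695, 0.1817, 0.1930, 0.1570, 0.1700], E[r] = 1.3131, γ^t·E[r] = 0.154482, running G = 4.239505
t=7: π = [0.1287, 0.1695, 0.1817, 0.1930, 0.1570, 0.1700], E[r] = 1.3131, γ^t·E[r] = 0.108138, running G = 4.347643

G = 4.3476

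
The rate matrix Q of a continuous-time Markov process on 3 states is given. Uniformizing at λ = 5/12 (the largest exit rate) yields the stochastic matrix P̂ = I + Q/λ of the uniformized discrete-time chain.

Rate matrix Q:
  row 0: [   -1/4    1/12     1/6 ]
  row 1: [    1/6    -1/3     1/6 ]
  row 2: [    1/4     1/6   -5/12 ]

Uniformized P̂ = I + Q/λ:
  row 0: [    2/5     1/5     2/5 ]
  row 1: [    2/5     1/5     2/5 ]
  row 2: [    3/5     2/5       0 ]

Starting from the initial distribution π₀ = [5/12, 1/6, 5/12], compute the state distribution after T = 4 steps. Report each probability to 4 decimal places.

t=0: π = [0.4167, 0.1667, 0.4167]
t=1: π = [0.4833, 0.2833, 0.2333]
t=2: π = [0.4467, 0.2467, 0.3067]
t=3: π = [0.4613, 0.2613, 0.2773]
t=4: π = [0.4555, 0.2555, 0.2891]

π = [0.4555, 0.2555, 0.2891]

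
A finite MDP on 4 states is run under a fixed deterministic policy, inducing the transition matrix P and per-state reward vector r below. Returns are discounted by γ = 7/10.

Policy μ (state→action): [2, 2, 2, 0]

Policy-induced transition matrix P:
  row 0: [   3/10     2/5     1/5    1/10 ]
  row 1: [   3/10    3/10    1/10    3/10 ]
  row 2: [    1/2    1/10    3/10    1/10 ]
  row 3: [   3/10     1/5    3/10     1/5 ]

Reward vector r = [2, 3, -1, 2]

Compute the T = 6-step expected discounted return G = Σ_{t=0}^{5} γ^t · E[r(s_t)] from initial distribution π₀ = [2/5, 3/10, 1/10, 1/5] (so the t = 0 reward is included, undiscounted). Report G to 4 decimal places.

t=0: π = [0.4000, 0.3000, 0.1000, 0.2000], E[r] = 2.0000, γ^t·E[r] = 2.000000, running G = 2.000000
t=1: π = [0.3200, 0.3000, 0.2000, 0.1800], E[r] = 1.7000, γ^t·E[r] = 1.190000, running G = 3.190000
t=2: π = [0.3400, 0.2740, 0.2080, 0.1780], E[r] = 1.6500, γ^t·E[r] = 0.808500, running G = 3.998500
t=3: π = [0.3416, 0.2746, 0.2112, 0.1726], E[r] = 1.6410, γ^t·E[r] = 0.562863, running G = 4.561363
t=4: π = [0.3422, 0.2747, 0.2109, 0.1722], E[r] = 1.6419, γ^t·E[r] = 0.394220, running G = 4.955583
t=5: π = [0.3422, 0.2748, 0.2108, 0.1722], E[r] = 1.6423, γ^t·E[r] = 0.276020, running G = 5.231603

G = 5.2316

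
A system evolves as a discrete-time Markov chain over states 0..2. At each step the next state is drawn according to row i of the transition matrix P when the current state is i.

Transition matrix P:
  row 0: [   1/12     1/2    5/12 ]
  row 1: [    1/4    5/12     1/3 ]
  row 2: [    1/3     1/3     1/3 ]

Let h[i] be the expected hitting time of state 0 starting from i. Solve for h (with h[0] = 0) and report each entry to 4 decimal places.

h = [0.0000, 3.6000, 3.3000]

First-step conditioning: h[0] = 0; for i ≠ 0, h[i] = 1 + Σ_k P[i][k]·h[k].
  h[1] = 1 + 5/12·h[1] + 1/3·h[2]
  h[2] = 1 + 1/3·h[1] + 1/3·h[2]
Solving the 2×2 linear system over states ≠ 0 gives exactly h = [0, 18/5, 33/10] (h[0] = 0 is the target).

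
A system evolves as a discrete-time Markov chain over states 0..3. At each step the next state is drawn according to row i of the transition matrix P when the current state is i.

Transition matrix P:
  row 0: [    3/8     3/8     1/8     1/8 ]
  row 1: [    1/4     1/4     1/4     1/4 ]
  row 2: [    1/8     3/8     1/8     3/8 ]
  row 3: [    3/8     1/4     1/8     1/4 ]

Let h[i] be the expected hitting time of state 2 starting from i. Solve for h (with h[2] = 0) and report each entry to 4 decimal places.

h = [6.0952, 5.4286, 0.0000, 6.1905]

First-step conditioning: h[2] = 0; for i ≠ 2, h[i] = 1 + Σ_k P[i][k]·h[k].
  h[0] = 1 + 3/8·h[0] + 3/8·h[1] + 1/8·h[3]
  h[1] = 1 + 1/4·h[0] + 1/4·h[1] + 1/4·h[3]
  h[3] = 1 + 3/8·h[0] + 1/4·h[1] + 1/4·h[3]
Solving the 3×3 linear system over states ≠ 2 gives exactly h = [128/21, 38/7, 0, 130/21] (h[2] = 0 is the target).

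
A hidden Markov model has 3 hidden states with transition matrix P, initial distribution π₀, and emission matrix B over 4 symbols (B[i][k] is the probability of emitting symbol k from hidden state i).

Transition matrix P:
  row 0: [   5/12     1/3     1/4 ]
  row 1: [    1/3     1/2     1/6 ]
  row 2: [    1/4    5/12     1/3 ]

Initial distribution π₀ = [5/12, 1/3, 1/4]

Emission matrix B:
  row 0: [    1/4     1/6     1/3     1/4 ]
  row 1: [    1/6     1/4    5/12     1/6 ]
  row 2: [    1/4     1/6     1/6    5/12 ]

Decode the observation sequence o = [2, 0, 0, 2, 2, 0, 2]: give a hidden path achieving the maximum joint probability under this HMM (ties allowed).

path = [0, 0, 0, 1, 1, 1, 1]

t=0: δ = [1.389e-01, 1.389e-01, 4.167e-02]  (obs o_0=2)
t=1: δ = [1.447e-02, 1.157e-02, 8.681e-03]  ψ = [0, 1, 0]  (obs o_1=0)
t=2: δ = [1.507e-03, 9.645e-04, 9.042e-04]  ψ = [0, 1, 0]  (obs o_2=0)
t=3: δ = [2.093e-04, 2.093e-04, 6.279e-05]  ψ = [0, 0, 0]  (obs o_3=2)
t=4: δ = [2.907e-05, 4.361e-05, 8.721e-06]  ψ = [0, 1, 0]  (obs o_4=2)
t=5: δ = [3.634e-06, 3.634e-06, 1.817e-06]  ψ = [1, 1, 0]  (obs o_5=0)
t=6: δ = [5.047e-07, 7.571e-07, 1.514e-07]  ψ = [0, 1, 0]  (obs o_6=2)
backtrack: best end state = 1; path = [0, 0, 0, 1, 1, 1, 1]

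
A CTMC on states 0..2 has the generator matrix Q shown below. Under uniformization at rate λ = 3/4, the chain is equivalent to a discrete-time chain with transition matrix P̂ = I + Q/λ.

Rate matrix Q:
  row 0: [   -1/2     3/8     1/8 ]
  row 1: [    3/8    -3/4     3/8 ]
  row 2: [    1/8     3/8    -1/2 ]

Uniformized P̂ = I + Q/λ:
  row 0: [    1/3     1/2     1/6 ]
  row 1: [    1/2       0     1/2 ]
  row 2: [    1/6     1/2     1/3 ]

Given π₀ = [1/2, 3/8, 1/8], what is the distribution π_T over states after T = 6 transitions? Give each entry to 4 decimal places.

π = [0.3330, 0.3340, 0.3330]

t=0: π = [0.5000, 0.3750, 0.1250]
t=1: π = [0.3750, 0.3125, 0.3125]
t=2: π = [0.3333, 0.3438, 0.3229]
t=3: π = [0.3368, 0.3281, 0.3351]
t=4: π = [0.3322, 0.3359, 0.3319]
t=5: π = [0.3340, 0.3320, 0.3340]
t=6: π = [0.3330, 0.3340, 0.3330]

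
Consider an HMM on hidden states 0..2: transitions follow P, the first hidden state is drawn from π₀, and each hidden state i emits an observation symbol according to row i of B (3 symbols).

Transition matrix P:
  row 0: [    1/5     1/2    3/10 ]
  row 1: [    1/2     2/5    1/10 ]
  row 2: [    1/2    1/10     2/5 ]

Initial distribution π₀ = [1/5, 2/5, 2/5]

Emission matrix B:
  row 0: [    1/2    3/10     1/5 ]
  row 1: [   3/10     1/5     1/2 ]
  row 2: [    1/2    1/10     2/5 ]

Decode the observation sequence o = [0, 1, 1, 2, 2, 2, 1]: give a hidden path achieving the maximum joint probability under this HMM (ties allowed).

t=0: δ = [1.000e-01, 1.200e-01, 2.000e-01]  (obs o_0=0)
t=1: δ = [3.000e-02, 1.000e-02, 8.000e-03]  ψ = [2, 0, 2]  (obs o_1=1)
t=2: δ = [1.800e-03, 3.000e-03, 9.000e-04]  ψ = [0, 0, 0]  (obs o_2=1)
t=3: δ = [3.000e-04, 6.000e-04, 2.160e-04]  ψ = [1, 1, 0]  (obs o_3=2)
t=4: δ = [6.000e-05, 1.200e-04, 3.600e-05]  ψ = [1, 1, 0]  (obs o_4=2)
t=5: δ = [1.200e-05, 2.400e-05, 7.200e-06]  ψ = [1, 1, 0]  (obs o_5=2)
t=6: δ = [3.600e-06, 1.920e-06, 3.600e-07]  ψ = [1, 1, 0]  (obs o_6=1)
backtrack: best end state = 0; path = [2, 0, 1, 1, 1, 1, 0]

path = [2, 0, 1, 1, 1, 1, 0]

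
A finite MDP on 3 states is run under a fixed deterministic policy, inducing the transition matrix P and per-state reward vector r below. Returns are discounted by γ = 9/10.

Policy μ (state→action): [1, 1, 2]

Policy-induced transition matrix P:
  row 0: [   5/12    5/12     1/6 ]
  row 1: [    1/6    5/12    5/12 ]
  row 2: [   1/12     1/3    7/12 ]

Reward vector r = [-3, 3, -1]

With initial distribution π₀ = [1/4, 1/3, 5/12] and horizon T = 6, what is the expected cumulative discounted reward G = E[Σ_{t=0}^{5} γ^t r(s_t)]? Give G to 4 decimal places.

G = 0.4308

t=0: π = [0.2500, 0.3333, 0.4167], E[r] = -0.1667, γ^t·E[r] = -0.166667, running G = -0.166667
t=1: π = [0.1944, 0.3819, 0.4236], E[r] = 0.1389, γ^t·E[r] = 0.125000, running G = -0.041667
t=2: π = [0.1800, 0.3814, 0.4387], E[r] = 0.1655, γ^t·E[r] = 0.134063, running G = 0.092396
t=3: π = [0.1751, 0.3801, 0.4448], E[r] = 0.1702, γ^t·E[r] = 0.124102, running G = 0.216497
t=4: π = [0.1734, 0.3796, 0.4470], E[r] = 0.1716, γ^t·E[r] = 0.112620, running G = 0.329117
t=5: π = [0.1728, 0.3794, 0.4478], E[r] = 0.1721, γ^t·E[r] = 0.101647, running G = 0.430764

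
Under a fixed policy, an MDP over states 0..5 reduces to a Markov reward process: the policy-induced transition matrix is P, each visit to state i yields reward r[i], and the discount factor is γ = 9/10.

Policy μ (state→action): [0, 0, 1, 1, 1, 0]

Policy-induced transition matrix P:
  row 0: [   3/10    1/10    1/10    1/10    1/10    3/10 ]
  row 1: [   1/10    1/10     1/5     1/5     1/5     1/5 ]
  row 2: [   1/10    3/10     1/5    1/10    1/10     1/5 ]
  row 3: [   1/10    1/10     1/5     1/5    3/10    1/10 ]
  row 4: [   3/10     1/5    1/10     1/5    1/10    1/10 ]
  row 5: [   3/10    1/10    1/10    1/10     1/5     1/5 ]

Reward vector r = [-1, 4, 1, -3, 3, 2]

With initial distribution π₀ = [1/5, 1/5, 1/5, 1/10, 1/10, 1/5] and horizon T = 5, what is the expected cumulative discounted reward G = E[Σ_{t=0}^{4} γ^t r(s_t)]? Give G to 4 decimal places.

G = 4.1849

t=0: π = [0.2000, 0.2000, 0.2000, 0.1000, 0.1000, 0.2000], E[r] = 1.2000, γ^t·E[r] = 1.200000, running G = 1.200000
t=1: π = [0.2000, 0.1500, 0.1500, 0.1400, 0.1600, 0.2000], E[r] = 1.0100, γ^t·E[r] = 0.909000, running G = 2.109000
t=2: π = [0.2120, 0.1460, 0.1440, 0.1450, 0.1630, 0.1900], E[r] = 0.9500, γ^t·E[r] = 0.769500, running G = 2.878500
t=3: π = [0.2130, 0.1451, 0.1435, 0.1454, 0.1626, 0.1904], E[r] = 0.9433, γ^t·E[r] = 0.687666, running G = 3.566166
t=4: π = [0.2132, 0.1450, 0.1434, 0.1453, 0.1626, 0.1905], E[r] = 0.9430, γ^t·E[r] = 0.618702, running G = 4.184868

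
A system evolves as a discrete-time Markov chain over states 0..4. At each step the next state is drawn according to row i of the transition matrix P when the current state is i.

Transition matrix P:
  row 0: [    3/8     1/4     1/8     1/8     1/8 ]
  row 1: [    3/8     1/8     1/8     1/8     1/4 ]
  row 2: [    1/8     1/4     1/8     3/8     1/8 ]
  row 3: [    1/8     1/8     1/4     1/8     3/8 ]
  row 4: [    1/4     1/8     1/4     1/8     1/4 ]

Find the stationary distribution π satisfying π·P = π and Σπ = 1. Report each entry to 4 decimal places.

π = [0.2626, 0.1795, 0.1731, 0.1683, 0.2166]

Balance equations π_j = Σ_i π_i·P[i][j]:
  π_0 = 3/8·π_0 + 3/8·π_1 + 1/8·π_2 + 1/8·π_3 + 1/4·π_4
  π_1 = 1/4·π_0 + 1/8·π_1 + 1/4·π_2 + 1/8·π_3 + 1/8·π_4
  π_2 = 1/8·π_0 + 1/8·π_1 + 1/8·π_2 + 1/4·π_3 + 1/4·π_4
  π_3 = 1/8·π_0 + 1/8·π_1 + 3/8·π_2 + 1/8·π_3 + 1/8·π_4
  normalize: π_0 + π_1 + π_2 + π_3 + π_4 = 1
Solving the linear system gives exactly π = [1033/3934, 353/1967, 681/3934, 331/1967, 426/1967].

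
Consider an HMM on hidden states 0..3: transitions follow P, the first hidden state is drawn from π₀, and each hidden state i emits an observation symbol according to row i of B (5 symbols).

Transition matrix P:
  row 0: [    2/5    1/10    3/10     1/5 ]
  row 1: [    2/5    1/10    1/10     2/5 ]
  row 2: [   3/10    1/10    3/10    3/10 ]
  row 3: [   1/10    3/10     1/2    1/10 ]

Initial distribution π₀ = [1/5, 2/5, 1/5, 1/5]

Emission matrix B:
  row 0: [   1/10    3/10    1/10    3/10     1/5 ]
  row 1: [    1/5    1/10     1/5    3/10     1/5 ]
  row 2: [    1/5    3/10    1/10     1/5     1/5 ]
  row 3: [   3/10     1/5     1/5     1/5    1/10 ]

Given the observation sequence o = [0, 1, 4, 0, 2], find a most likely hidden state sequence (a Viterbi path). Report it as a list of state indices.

t=0: δ = [2.000e-02, 8.000e-02, 4.000e-02, 6.000e-02]  (obs o_0=0)
t=1: δ = [9.600e-03, 1.800e-03, 9.000e-03, 6.400e-03]  ψ = [1, 3, 3, 1]  (obs o_1=1)
t=2: δ = [7.680e-04, 3.840e-04, 6.400e-04, 2.700e-04]  ψ = [0, 3, 3, 2]  (obs o_2=4)
t=3: δ = [3.072e-05, 1.620e-05, 4.608e-05, 5.760e-05]  ψ = [0, 3, 0, 2]  (obs o_3=0)
t=4: δ = [1.382e-06, 3.456e-06, 2.880e-06, 2.765e-06]  ψ = [2, 3, 3, 2]  (obs o_4=2)
backtrack: best end state = 1; path = [1, 3, 2, 3, 1]

path = [1, 3, 2, 3, 1]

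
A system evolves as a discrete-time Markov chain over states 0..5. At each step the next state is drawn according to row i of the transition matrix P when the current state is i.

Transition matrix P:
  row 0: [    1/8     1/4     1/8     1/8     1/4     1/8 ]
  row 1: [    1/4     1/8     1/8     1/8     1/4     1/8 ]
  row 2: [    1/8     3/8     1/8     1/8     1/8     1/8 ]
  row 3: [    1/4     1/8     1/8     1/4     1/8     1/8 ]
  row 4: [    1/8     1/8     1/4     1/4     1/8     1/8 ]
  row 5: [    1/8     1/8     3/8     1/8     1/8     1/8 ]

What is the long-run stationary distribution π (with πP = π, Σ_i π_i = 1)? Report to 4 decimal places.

Balance equations π_j = Σ_i π_i·P[i][j]:
  π_0 = 1/8·π_0 + 1/4·π_1 + 1/8·π_2 + 1/4·π_3 + 1/8·π_4 + 1/8·π_5
  π_1 = 1/4·π_0 + 1/8·π_1 + 3/8·π_2 + 1/8·π_3 + 1/8·π_4 + 1/8·π_5
  π_2 = 1/8·π_0 + 1/8·π_1 + 1/8·π_2 + 1/8·π_3 + 1/4·π_4 + 3/8·π_5
  π_3 = 1/8·π_0 + 1/8·π_1 + 1/8·π_2 + 1/4·π_3 + 1/4·π_4 + 1/8·π_5
  π_4 = 1/4·π_0 + 1/4·π_1 + 1/8·π_2 + 1/8·π_3 + 1/8·π_4 + 1/8·π_5
  normalize: π_0 + π_1 + π_2 + π_3 + π_4 + π_5 = 1
Solving the linear system gives exactly π = [1057/6228, 1187/6228, 737/4152, 347/2076, 353/2076, 1/8].

π = [0.1697, 0.1906, 0.1775, 0.1671, 0.1700, 0.1250]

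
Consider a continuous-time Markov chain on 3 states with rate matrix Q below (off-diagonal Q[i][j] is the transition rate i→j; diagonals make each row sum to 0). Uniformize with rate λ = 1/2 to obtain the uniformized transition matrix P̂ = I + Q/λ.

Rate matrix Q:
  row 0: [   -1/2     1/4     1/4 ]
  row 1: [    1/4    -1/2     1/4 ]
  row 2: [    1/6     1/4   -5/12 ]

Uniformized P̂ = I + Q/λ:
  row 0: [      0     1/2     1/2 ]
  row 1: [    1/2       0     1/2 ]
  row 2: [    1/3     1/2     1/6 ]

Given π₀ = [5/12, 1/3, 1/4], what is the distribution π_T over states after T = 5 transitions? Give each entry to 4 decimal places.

π = [0.2912, 0.3333, 0.3755]

t=0: π = [0.4167, 0.3333, 0.2500]
t=1: π = [0.2500, 0.3333, 0.4167]
t=2: π = [0.3056, 0.3333, 0.3611]
t=3: π = [0.2870, 0.3333, 0.3796]
t=4: π = [0.2932, 0.3333, 0.3735]
t=5: π = [0.2912, 0.3333, 0.3755]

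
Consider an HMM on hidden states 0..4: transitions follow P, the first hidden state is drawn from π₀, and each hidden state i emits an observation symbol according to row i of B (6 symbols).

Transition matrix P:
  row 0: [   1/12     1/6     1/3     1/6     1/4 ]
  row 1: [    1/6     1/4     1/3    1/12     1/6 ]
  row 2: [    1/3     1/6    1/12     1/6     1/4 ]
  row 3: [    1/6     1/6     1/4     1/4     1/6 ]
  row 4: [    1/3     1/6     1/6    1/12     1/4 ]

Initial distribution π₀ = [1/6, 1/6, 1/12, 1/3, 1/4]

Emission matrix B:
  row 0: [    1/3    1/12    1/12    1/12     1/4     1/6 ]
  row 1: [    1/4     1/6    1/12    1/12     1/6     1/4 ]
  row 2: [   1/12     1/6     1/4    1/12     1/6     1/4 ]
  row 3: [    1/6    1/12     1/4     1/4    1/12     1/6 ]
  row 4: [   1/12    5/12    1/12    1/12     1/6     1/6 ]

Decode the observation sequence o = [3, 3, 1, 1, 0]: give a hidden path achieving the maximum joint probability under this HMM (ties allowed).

path = [3, 3, 4, 4, 0]

t=0: δ = [1.389e-02, 1.389e-02, 6.944e-03, 8.333e-02, 2.083e-02]  (obs o_0=3)
t=1: δ = [1.157e-03, 1.157e-03, 1.736e-03, 5.208e-03, 1.157e-03]  ψ = [3, 3, 3, 3, 3]  (obs o_1=3)
t=2: δ = [7.234e-05, 1.447e-04, 2.170e-04, 1.085e-04, 3.617e-04]  ψ = [3, 3, 3, 3, 3]  (obs o_2=1)
t=3: δ = [1.005e-05, 1.005e-05, 1.005e-05, 3.014e-06, 3.768e-05]  ψ = [4, 4, 4, 2, 4]  (obs o_3=1)
t=4: δ = [4.186e-06, 1.570e-06, 5.233e-07, 5.233e-07, 7.849e-07]  ψ = [4, 4, 4, 4, 4]  (obs o_4=0)
backtrack: best end state = 0; path = [3, 3, 4, 4, 0]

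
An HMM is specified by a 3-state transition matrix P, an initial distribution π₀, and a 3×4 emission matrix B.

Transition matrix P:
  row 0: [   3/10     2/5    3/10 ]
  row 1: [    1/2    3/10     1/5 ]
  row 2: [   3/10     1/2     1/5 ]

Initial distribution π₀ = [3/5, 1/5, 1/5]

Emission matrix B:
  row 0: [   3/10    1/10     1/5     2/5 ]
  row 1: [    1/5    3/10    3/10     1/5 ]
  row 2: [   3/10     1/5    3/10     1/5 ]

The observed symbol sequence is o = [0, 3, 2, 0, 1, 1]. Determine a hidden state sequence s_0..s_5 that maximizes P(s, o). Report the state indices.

t=0: δ = [1.800e-01, 4.000e-02, 6.000e-02]  (obs o_0=0)
t=1: δ = [2.160e-02, 1.440e-02, 1.080e-02]  ψ = [0, 0, 0]  (obs o_1=3)
t=2: δ = [1.440e-03, 2.592e-03, 1.944e-03]  ψ = [1, 0, 0]  (obs o_2=2)
t=3: δ = [3.888e-04, 1.944e-04, 1.555e-04]  ψ = [1, 2, 1]  (obs o_3=0)
t=4: δ = [1.166e-05, 4.666e-05, 2.333e-05]  ψ = [0, 0, 0]  (obs o_4=1)
t=5: δ = [2.333e-06, 4.199e-06, 1.866e-06]  ψ = [1, 1, 1]  (obs o_5=1)
backtrack: best end state = 1; path = [0, 0, 1, 0, 1, 1]

path = [0, 0, 1, 0, 1, 1]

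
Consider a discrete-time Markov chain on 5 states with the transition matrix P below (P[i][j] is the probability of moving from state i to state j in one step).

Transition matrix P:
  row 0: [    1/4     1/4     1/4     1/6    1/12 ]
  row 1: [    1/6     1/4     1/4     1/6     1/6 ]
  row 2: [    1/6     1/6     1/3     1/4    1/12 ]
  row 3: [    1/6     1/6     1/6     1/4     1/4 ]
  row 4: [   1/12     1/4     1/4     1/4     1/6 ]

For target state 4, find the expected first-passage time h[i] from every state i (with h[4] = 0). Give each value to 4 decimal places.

First-step conditioning: h[4] = 0; for i ≠ 4, h[i] = 1 + Σ_k P[i][k]·h[k].
  h[0] = 1 + 1/4·h[0] + 1/4·h[1] + 1/4·h[2] + 1/6·h[3]
  h[1] = 1 + 1/6·h[0] + 1/4·h[1] + 1/4·h[2] + 1/6·h[3]
  h[2] = 1 + 1/6·h[0] + 1/6·h[1] + 1/3·h[2] + 1/4·h[3]
  h[3] = 1 + 1/6·h[0] + 1/6·h[1] + 1/6·h[2] + 1/4·h[3]
Solving the 4×4 linear system over states ≠ 4 gives exactly h = [8784/1187, 8052/1187, 8712/1187, 7260/1187, 0] (h[4] = 0 is the target).

h = [7.4002, 6.7835, 7.3395, 6.1163, 0.0000]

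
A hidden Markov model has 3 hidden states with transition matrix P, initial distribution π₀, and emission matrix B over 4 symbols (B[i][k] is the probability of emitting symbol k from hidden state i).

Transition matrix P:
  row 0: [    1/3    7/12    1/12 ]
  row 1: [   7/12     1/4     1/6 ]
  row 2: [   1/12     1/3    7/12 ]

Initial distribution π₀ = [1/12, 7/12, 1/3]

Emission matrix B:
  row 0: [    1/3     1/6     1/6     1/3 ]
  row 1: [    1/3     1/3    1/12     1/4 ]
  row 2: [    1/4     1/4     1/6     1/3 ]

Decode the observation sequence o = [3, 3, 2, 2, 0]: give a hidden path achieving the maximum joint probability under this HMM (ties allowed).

t=0: δ = [2.778e-02, 1.458e-01, 1.111e-01]  (obs o_0=3)
t=1: δ = [2.836e-02, 9.259e-03, 2.160e-02]  ψ = [1, 2, 2]  (obs o_1=3)
t=2: δ = [1.575e-03, 1.378e-03, 2.100e-03]  ψ = [0, 0, 2]  (obs o_2=2)
t=3: δ = [1.340e-04, 7.658e-05, 2.042e-04]  ψ = [1, 0, 2]  (obs o_3=2)
t=4: δ = [1.489e-05, 2.606e-05, 2.978e-05]  ψ = [0, 0, 2]  (obs o_4=0)
backtrack: best end state = 2; path = [2, 2, 2, 2, 2]

path = [2, 2, 2, 2, 2]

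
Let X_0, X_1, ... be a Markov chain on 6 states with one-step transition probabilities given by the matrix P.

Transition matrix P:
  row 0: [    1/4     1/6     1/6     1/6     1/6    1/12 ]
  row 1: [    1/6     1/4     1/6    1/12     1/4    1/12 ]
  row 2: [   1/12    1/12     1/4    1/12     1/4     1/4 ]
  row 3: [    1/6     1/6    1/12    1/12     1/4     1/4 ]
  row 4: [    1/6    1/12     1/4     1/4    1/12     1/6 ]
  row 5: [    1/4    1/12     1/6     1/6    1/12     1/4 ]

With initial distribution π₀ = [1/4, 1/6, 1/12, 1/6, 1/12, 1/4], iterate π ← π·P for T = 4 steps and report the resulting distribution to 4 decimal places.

π = [0.1816, 0.1326, 0.1848, 0.1429, 0.1752, 0.1829]

t=0: π = [0.2500, 0.1667, 0.0833, 0.1667, 0.0833, 0.2500]
t=1: π = [0.2014, 0.1458, 0.1667, 0.1389, 0.1736, 0.1736]
t=2: π = [0.1840, 0.1360, 0.1834, 0.1435, 0.1753, 0.1777]
t=3: π = [0.1815, 0.1333, 0.1846, 0.1427, 0.1758, 0.1821]
t=4: π = [0.1816, 0.1326, 0.1848, 0.1429, 0.1752, 0.1829]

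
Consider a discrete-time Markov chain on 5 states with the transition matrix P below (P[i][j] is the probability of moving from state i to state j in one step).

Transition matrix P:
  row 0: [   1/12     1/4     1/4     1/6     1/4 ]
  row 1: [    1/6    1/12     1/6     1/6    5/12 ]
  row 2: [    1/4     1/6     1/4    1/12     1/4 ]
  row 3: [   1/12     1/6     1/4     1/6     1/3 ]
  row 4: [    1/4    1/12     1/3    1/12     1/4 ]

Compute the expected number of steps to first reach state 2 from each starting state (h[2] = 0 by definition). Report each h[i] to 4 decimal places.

h = [3.8385, 4.0622, 0.0000, 3.7904, 3.4854]

First-step conditioning: h[2] = 0; for i ≠ 2, h[i] = 1 + Σ_k P[i][k]·h[k].
  h[0] = 1 + 1/12·h[0] + 1/4·h[1] + 1/6·h[3] + 1/4·h[4]
  h[1] = 1 + 1/6·h[0] + 1/12·h[1] + 1/6·h[3] + 5/12·h[4]
  h[3] = 1 + 1/12·h[0] + 1/6·h[1] + 1/6·h[3] + 1/3·h[4]
  h[4] = 1 + 1/4·h[0] + 1/12·h[1] + 1/12·h[3] + 1/4·h[4]
Solving the 4×4 linear system over states ≠ 2 gives exactly h = [12456/3245, 13182/3245, 0, 2460/649, 2262/649] (h[2] = 0 is the target).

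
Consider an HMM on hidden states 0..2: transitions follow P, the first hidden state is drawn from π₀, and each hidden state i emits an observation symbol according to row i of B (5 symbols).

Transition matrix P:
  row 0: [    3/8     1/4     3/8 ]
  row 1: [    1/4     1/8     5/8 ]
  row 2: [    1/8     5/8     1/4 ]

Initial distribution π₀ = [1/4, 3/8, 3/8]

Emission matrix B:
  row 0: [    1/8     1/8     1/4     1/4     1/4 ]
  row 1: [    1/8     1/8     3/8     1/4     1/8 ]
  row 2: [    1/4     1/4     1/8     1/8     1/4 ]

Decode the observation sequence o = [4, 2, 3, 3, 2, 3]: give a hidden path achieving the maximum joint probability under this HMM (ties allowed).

t=0: δ = [6.250e-02, 4.688e-02, 9.375e-02]  (obs o_0=4)
t=1: δ = [5.859e-03, 2.197e-02, 3.662e-03]  ψ = [0, 2, 1]  (obs o_1=2)
t=2: δ = [1.373e-03, 6.866e-04, 1.717e-03]  ψ = [1, 1, 1]  (obs o_2=3)
t=3: δ = [1.287e-04, 2.682e-04, 6.437e-05]  ψ = [0, 2, 0]  (obs o_3=3)
t=4: δ = [1.676e-05, 1.509e-05, 2.095e-05]  ψ = [1, 2, 1]  (obs o_4=2)
t=5: δ = [1.572e-06, 3.274e-06, 1.179e-06]  ψ = [0, 2, 1]  (obs o_5=3)
backtrack: best end state = 1; path = [2, 1, 2, 1, 2, 1]

path = [2, 1, 2, 1, 2, 1]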